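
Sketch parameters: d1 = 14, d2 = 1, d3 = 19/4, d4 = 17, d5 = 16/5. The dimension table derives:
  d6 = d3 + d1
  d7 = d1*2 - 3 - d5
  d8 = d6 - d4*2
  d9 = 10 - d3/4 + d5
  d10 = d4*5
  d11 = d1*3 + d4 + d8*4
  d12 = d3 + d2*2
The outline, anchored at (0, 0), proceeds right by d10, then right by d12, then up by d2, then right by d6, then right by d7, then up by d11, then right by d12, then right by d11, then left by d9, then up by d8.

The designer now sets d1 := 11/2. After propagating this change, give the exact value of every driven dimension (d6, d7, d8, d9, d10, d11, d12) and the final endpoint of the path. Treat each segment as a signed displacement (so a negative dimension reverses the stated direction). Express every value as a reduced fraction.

d6 = 41/4
d7 = 24/5
d8 = -95/4
d9 = 961/80
d10 = 85
d11 = -123/2
d12 = 27/4
endpoint = (3203/80, -337/4)

Apply edit: d1 := 11/2
  d6 = d3 + d1 = 41/4
  d7 = d1*2 - 3 - d5 = 24/5
  d8 = d6 - d4*2 = -95/4
  d9 = 10 - d3/4 + d5 = 961/80
  d10 = d4*5 = 85
  d11 = d1*3 + d4 + d8*4 = -123/2
  d12 = d3 + d2*2 = 27/4
Walk from origin (0, 0):
  seg 1: right by d10 = 85 → (85, 0)
  seg 2: right by d12 = 27/4 → (367/4, 0)
  seg 3: up by d2 = 1 → (367/4, 1)
  seg 4: right by d6 = 41/4 → (102, 1)
  seg 5: right by d7 = 24/5 → (534/5, 1)
  seg 6: up by d11 = -123/2 → (534/5, -121/2)
  seg 7: right by d12 = 27/4 → (2271/20, -121/2)
  seg 8: right by d11 = -123/2 → (1041/20, -121/2)
  seg 9: left by d9 = 961/80 → (3203/80, -121/2)
  seg 10: up by d8 = -95/4 → (3203/80, -337/4)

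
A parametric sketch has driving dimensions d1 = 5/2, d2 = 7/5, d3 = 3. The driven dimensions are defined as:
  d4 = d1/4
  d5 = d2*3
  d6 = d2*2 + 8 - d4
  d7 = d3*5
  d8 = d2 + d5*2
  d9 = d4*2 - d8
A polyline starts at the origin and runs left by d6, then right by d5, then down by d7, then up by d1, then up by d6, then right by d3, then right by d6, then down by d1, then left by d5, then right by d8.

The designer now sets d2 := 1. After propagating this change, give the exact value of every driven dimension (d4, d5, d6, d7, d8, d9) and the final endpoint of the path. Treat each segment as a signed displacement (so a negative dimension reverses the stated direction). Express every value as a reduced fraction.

d4 = 5/8
d5 = 3
d6 = 75/8
d7 = 15
d8 = 7
d9 = -23/4
endpoint = (10, -45/8)

Apply edit: d2 := 1
  d4 = d1/4 = 5/8
  d5 = d2*3 = 3
  d6 = d2*2 + 8 - d4 = 75/8
  d7 = d3*5 = 15
  d8 = d2 + d5*2 = 7
  d9 = d4*2 - d8 = -23/4
Walk from origin (0, 0):
  seg 1: left by d6 = 75/8 → (-75/8, 0)
  seg 2: right by d5 = 3 → (-51/8, 0)
  seg 3: down by d7 = 15 → (-51/8, -15)
  seg 4: up by d1 = 5/2 → (-51/8, -25/2)
  seg 5: up by d6 = 75/8 → (-51/8, -25/8)
  seg 6: right by d3 = 3 → (-27/8, -25/8)
  seg 7: right by d6 = 75/8 → (6, -25/8)
  seg 8: down by d1 = 5/2 → (6, -45/8)
  seg 9: left by d5 = 3 → (3, -45/8)
  seg 10: right by d8 = 7 → (10, -45/8)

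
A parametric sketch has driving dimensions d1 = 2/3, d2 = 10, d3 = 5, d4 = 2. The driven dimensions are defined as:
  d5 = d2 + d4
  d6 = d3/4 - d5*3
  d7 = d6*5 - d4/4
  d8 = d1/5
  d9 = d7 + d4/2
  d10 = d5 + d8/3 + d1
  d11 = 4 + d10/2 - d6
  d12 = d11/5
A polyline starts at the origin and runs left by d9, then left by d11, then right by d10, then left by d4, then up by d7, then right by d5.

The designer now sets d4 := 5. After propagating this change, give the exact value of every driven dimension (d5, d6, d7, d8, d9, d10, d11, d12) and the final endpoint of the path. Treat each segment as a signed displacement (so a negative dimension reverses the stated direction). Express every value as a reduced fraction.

Apply edit: d4 := 5
  d5 = d2 + d4 = 15
  d6 = d3/4 - d5*3 = -175/4
  d7 = d6*5 - d4/4 = -220
  d8 = d1/5 = 2/15
  d9 = d7 + d4/2 = -435/2
  d10 = d5 + d8/3 + d1 = 707/45
  d11 = 4 + d10/2 - d6 = 10009/180
  d12 = d11/5 = 10009/900
Walk from origin (0, 0):
  seg 1: left by d9 = -435/2 → (435/2, 0)
  seg 2: left by d11 = 10009/180 → (29141/180, 0)
  seg 3: right by d10 = 707/45 → (31969/180, 0)
  seg 4: left by d4 = 5 → (31069/180, 0)
  seg 5: up by d7 = -220 → (31069/180, -220)
  seg 6: right by d5 = 15 → (33769/180, -220)

d5 = 15
d6 = -175/4
d7 = -220
d8 = 2/15
d9 = -435/2
d10 = 707/45
d11 = 10009/180
d12 = 10009/900
endpoint = (33769/180, -220)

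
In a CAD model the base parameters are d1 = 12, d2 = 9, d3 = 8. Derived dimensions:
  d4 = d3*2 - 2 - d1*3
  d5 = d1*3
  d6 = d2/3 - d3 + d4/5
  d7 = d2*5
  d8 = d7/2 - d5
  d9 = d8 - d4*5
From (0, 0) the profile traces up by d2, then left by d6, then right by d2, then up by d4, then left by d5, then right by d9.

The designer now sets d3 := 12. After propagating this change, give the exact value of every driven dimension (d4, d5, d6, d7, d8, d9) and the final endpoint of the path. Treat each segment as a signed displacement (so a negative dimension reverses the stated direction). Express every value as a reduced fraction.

d4 = -14
d5 = 36
d6 = -59/5
d7 = 45
d8 = -27/2
d9 = 113/2
endpoint = (413/10, -5)

Apply edit: d3 := 12
  d4 = d3*2 - 2 - d1*3 = -14
  d5 = d1*3 = 36
  d6 = d2/3 - d3 + d4/5 = -59/5
  d7 = d2*5 = 45
  d8 = d7/2 - d5 = -27/2
  d9 = d8 - d4*5 = 113/2
Walk from origin (0, 0):
  seg 1: up by d2 = 9 → (0, 9)
  seg 2: left by d6 = -59/5 → (59/5, 9)
  seg 3: right by d2 = 9 → (104/5, 9)
  seg 4: up by d4 = -14 → (104/5, -5)
  seg 5: left by d5 = 36 → (-76/5, -5)
  seg 6: right by d9 = 113/2 → (413/10, -5)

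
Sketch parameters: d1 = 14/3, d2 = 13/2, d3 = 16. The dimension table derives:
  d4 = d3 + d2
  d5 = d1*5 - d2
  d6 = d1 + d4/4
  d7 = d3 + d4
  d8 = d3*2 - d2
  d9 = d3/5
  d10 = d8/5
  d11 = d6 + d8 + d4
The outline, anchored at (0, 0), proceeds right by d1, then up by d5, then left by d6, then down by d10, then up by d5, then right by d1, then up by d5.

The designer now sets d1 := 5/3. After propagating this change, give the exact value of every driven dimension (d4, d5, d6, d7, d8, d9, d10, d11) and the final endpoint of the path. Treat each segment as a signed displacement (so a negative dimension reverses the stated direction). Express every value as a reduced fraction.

Apply edit: d1 := 5/3
  d4 = d3 + d2 = 45/2
  d5 = d1*5 - d2 = 11/6
  d6 = d1 + d4/4 = 175/24
  d7 = d3 + d4 = 77/2
  d8 = d3*2 - d2 = 51/2
  d9 = d3/5 = 16/5
  d10 = d8/5 = 51/10
  d11 = d6 + d8 + d4 = 1327/24
Walk from origin (0, 0):
  seg 1: right by d1 = 5/3 → (5/3, 0)
  seg 2: up by d5 = 11/6 → (5/3, 11/6)
  seg 3: left by d6 = 175/24 → (-45/8, 11/6)
  seg 4: down by d10 = 51/10 → (-45/8, -49/15)
  seg 5: up by d5 = 11/6 → (-45/8, -43/30)
  seg 6: right by d1 = 5/3 → (-95/24, -43/30)
  seg 7: up by d5 = 11/6 → (-95/24, 2/5)

d4 = 45/2
d5 = 11/6
d6 = 175/24
d7 = 77/2
d8 = 51/2
d9 = 16/5
d10 = 51/10
d11 = 1327/24
endpoint = (-95/24, 2/5)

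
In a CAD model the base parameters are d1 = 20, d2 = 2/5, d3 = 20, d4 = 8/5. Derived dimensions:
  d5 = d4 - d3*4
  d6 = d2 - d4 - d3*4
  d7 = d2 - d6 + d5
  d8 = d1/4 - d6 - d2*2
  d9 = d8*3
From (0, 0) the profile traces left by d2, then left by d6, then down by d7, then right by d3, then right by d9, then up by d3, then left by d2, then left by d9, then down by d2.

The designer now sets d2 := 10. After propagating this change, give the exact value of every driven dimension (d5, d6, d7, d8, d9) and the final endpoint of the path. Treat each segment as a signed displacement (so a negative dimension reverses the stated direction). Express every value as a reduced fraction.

Apply edit: d2 := 10
  d5 = d4 - d3*4 = -392/5
  d6 = d2 - d4 - d3*4 = -358/5
  d7 = d2 - d6 + d5 = 16/5
  d8 = d1/4 - d6 - d2*2 = 283/5
  d9 = d8*3 = 849/5
Walk from origin (0, 0):
  seg 1: left by d2 = 10 → (-10, 0)
  seg 2: left by d6 = -358/5 → (308/5, 0)
  seg 3: down by d7 = 16/5 → (308/5, -16/5)
  seg 4: right by d3 = 20 → (408/5, -16/5)
  seg 5: right by d9 = 849/5 → (1257/5, -16/5)
  seg 6: up by d3 = 20 → (1257/5, 84/5)
  seg 7: left by d2 = 10 → (1207/5, 84/5)
  seg 8: left by d9 = 849/5 → (358/5, 84/5)
  seg 9: down by d2 = 10 → (358/5, 34/5)

d5 = -392/5
d6 = -358/5
d7 = 16/5
d8 = 283/5
d9 = 849/5
endpoint = (358/5, 34/5)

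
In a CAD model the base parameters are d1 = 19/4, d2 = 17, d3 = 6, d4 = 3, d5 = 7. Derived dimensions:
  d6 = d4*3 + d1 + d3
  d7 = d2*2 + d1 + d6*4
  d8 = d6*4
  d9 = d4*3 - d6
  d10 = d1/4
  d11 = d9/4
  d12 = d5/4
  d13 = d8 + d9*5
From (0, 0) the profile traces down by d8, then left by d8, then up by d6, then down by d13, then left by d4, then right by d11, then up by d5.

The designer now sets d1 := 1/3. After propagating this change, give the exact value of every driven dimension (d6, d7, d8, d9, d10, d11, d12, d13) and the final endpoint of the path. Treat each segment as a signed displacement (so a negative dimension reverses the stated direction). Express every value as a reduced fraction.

d6 = 46/3
d7 = 287/3
d8 = 184/3
d9 = -19/3
d10 = 1/12
d11 = -19/12
d12 = 7/4
d13 = 89/3
endpoint = (-791/12, -206/3)

Apply edit: d1 := 1/3
  d6 = d4*3 + d1 + d3 = 46/3
  d7 = d2*2 + d1 + d6*4 = 287/3
  d8 = d6*4 = 184/3
  d9 = d4*3 - d6 = -19/3
  d10 = d1/4 = 1/12
  d11 = d9/4 = -19/12
  d12 = d5/4 = 7/4
  d13 = d8 + d9*5 = 89/3
Walk from origin (0, 0):
  seg 1: down by d8 = 184/3 → (0, -184/3)
  seg 2: left by d8 = 184/3 → (-184/3, -184/3)
  seg 3: up by d6 = 46/3 → (-184/3, -46)
  seg 4: down by d13 = 89/3 → (-184/3, -227/3)
  seg 5: left by d4 = 3 → (-193/3, -227/3)
  seg 6: right by d11 = -19/12 → (-791/12, -227/3)
  seg 7: up by d5 = 7 → (-791/12, -206/3)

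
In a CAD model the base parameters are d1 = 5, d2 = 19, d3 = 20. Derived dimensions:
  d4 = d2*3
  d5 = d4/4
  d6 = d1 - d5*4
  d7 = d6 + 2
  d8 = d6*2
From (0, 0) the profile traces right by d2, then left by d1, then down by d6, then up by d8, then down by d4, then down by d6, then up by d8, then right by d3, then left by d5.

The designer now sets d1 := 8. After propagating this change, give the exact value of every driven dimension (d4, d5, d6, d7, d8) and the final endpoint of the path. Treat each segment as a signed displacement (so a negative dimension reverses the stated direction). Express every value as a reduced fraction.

Apply edit: d1 := 8
  d4 = d2*3 = 57
  d5 = d4/4 = 57/4
  d6 = d1 - d5*4 = -49
  d7 = d6 + 2 = -47
  d8 = d6*2 = -98
Walk from origin (0, 0):
  seg 1: right by d2 = 19 → (19, 0)
  seg 2: left by d1 = 8 → (11, 0)
  seg 3: down by d6 = -49 → (11, 49)
  seg 4: up by d8 = -98 → (11, -49)
  seg 5: down by d4 = 57 → (11, -106)
  seg 6: down by d6 = -49 → (11, -57)
  seg 7: up by d8 = -98 → (11, -155)
  seg 8: right by d3 = 20 → (31, -155)
  seg 9: left by d5 = 57/4 → (67/4, -155)

d4 = 57
d5 = 57/4
d6 = -49
d7 = -47
d8 = -98
endpoint = (67/4, -155)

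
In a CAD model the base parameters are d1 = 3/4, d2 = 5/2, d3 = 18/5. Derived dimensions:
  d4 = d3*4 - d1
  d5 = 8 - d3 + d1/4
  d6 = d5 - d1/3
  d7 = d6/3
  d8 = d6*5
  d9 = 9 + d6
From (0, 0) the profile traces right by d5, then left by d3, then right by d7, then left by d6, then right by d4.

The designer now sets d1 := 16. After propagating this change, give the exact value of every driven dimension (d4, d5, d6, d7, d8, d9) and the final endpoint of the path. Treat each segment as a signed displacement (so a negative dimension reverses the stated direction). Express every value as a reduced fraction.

d4 = -8/5
d5 = 42/5
d6 = 46/15
d7 = 46/45
d8 = 46/3
d9 = 181/15
endpoint = (52/45, 0)

Apply edit: d1 := 16
  d4 = d3*4 - d1 = -8/5
  d5 = 8 - d3 + d1/4 = 42/5
  d6 = d5 - d1/3 = 46/15
  d7 = d6/3 = 46/45
  d8 = d6*5 = 46/3
  d9 = 9 + d6 = 181/15
Walk from origin (0, 0):
  seg 1: right by d5 = 42/5 → (42/5, 0)
  seg 2: left by d3 = 18/5 → (24/5, 0)
  seg 3: right by d7 = 46/45 → (262/45, 0)
  seg 4: left by d6 = 46/15 → (124/45, 0)
  seg 5: right by d4 = -8/5 → (52/45, 0)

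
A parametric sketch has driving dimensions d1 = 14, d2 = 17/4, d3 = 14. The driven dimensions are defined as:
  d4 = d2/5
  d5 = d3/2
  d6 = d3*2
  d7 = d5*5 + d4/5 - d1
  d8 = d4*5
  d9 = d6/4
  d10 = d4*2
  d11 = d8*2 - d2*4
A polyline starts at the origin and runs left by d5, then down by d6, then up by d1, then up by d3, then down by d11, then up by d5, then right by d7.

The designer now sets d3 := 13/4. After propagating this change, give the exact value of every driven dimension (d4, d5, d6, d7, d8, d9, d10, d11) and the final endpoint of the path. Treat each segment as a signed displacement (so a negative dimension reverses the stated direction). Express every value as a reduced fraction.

d4 = 17/20
d5 = 13/8
d6 = 13/2
d7 = -1141/200
d8 = 17/4
d9 = 13/8
d10 = 17/10
d11 = -17/2
endpoint = (-733/100, 167/8)

Apply edit: d3 := 13/4
  d4 = d2/5 = 17/20
  d5 = d3/2 = 13/8
  d6 = d3*2 = 13/2
  d7 = d5*5 + d4/5 - d1 = -1141/200
  d8 = d4*5 = 17/4
  d9 = d6/4 = 13/8
  d10 = d4*2 = 17/10
  d11 = d8*2 - d2*4 = -17/2
Walk from origin (0, 0):
  seg 1: left by d5 = 13/8 → (-13/8, 0)
  seg 2: down by d6 = 13/2 → (-13/8, -13/2)
  seg 3: up by d1 = 14 → (-13/8, 15/2)
  seg 4: up by d3 = 13/4 → (-13/8, 43/4)
  seg 5: down by d11 = -17/2 → (-13/8, 77/4)
  seg 6: up by d5 = 13/8 → (-13/8, 167/8)
  seg 7: right by d7 = -1141/200 → (-733/100, 167/8)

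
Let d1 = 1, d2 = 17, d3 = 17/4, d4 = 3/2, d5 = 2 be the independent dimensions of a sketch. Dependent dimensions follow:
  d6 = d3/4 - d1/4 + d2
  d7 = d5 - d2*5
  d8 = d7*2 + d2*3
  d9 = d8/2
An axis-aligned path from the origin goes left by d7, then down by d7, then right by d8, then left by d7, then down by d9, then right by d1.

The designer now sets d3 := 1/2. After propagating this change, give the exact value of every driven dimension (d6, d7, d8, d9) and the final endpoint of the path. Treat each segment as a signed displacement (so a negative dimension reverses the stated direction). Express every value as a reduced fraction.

Apply edit: d3 := 1/2
  d6 = d3/4 - d1/4 + d2 = 135/8
  d7 = d5 - d2*5 = -83
  d8 = d7*2 + d2*3 = -115
  d9 = d8/2 = -115/2
Walk from origin (0, 0):
  seg 1: left by d7 = -83 → (83, 0)
  seg 2: down by d7 = -83 → (83, 83)
  seg 3: right by d8 = -115 → (-32, 83)
  seg 4: left by d7 = -83 → (51, 83)
  seg 5: down by d9 = -115/2 → (51, 281/2)
  seg 6: right by d1 = 1 → (52, 281/2)

d6 = 135/8
d7 = -83
d8 = -115
d9 = -115/2
endpoint = (52, 281/2)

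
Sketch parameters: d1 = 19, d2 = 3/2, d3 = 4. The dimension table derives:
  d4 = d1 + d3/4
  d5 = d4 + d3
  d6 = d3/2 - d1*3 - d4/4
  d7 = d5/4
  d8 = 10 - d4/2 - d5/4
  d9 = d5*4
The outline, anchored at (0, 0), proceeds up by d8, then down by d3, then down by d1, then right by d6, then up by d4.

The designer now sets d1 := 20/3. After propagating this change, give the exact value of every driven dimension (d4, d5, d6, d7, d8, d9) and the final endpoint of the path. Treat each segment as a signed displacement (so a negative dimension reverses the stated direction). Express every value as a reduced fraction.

Apply edit: d1 := 20/3
  d4 = d1 + d3/4 = 23/3
  d5 = d4 + d3 = 35/3
  d6 = d3/2 - d1*3 - d4/4 = -239/12
  d7 = d5/4 = 35/12
  d8 = 10 - d4/2 - d5/4 = 13/4
  d9 = d5*4 = 140/3
Walk from origin (0, 0):
  seg 1: up by d8 = 13/4 → (0, 13/4)
  seg 2: down by d3 = 4 → (0, -3/4)
  seg 3: down by d1 = 20/3 → (0, -89/12)
  seg 4: right by d6 = -239/12 → (-239/12, -89/12)
  seg 5: up by d4 = 23/3 → (-239/12, 1/4)

d4 = 23/3
d5 = 35/3
d6 = -239/12
d7 = 35/12
d8 = 13/4
d9 = 140/3
endpoint = (-239/12, 1/4)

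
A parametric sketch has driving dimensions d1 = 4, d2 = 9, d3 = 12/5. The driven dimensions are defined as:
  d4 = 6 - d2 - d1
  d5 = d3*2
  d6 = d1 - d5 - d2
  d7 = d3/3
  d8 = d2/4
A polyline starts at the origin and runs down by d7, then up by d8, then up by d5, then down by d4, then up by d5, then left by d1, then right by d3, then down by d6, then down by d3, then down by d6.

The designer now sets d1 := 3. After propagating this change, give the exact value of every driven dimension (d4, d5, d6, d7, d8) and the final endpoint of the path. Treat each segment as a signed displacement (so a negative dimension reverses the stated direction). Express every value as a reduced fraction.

d4 = -6
d5 = 24/5
d6 = -54/5
d7 = 4/5
d8 = 9/4
endpoint = (-3/5, 145/4)

Apply edit: d1 := 3
  d4 = 6 - d2 - d1 = -6
  d5 = d3*2 = 24/5
  d6 = d1 - d5 - d2 = -54/5
  d7 = d3/3 = 4/5
  d8 = d2/4 = 9/4
Walk from origin (0, 0):
  seg 1: down by d7 = 4/5 → (0, -4/5)
  seg 2: up by d8 = 9/4 → (0, 29/20)
  seg 3: up by d5 = 24/5 → (0, 25/4)
  seg 4: down by d4 = -6 → (0, 49/4)
  seg 5: up by d5 = 24/5 → (0, 341/20)
  seg 6: left by d1 = 3 → (-3, 341/20)
  seg 7: right by d3 = 12/5 → (-3/5, 341/20)
  seg 8: down by d6 = -54/5 → (-3/5, 557/20)
  seg 9: down by d3 = 12/5 → (-3/5, 509/20)
  seg 10: down by d6 = -54/5 → (-3/5, 145/4)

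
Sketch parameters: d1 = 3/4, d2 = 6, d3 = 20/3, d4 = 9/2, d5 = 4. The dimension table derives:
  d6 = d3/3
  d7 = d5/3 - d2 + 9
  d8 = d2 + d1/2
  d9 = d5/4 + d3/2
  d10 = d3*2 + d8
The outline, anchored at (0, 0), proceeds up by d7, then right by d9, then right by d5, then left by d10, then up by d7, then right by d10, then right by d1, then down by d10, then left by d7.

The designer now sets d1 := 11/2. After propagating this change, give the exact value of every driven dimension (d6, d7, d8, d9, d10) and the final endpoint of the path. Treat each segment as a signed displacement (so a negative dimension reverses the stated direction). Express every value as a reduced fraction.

Apply edit: d1 := 11/2
  d6 = d3/3 = 20/9
  d7 = d5/3 - d2 + 9 = 13/3
  d8 = d2 + d1/2 = 35/4
  d9 = d5/4 + d3/2 = 13/3
  d10 = d3*2 + d8 = 265/12
Walk from origin (0, 0):
  seg 1: up by d7 = 13/3 → (0, 13/3)
  seg 2: right by d9 = 13/3 → (13/3, 13/3)
  seg 3: right by d5 = 4 → (25/3, 13/3)
  seg 4: left by d10 = 265/12 → (-55/4, 13/3)
  seg 5: up by d7 = 13/3 → (-55/4, 26/3)
  seg 6: right by d10 = 265/12 → (25/3, 26/3)
  seg 7: right by d1 = 11/2 → (83/6, 26/3)
  seg 8: down by d10 = 265/12 → (83/6, -161/12)
  seg 9: left by d7 = 13/3 → (19/2, -161/12)

d6 = 20/9
d7 = 13/3
d8 = 35/4
d9 = 13/3
d10 = 265/12
endpoint = (19/2, -161/12)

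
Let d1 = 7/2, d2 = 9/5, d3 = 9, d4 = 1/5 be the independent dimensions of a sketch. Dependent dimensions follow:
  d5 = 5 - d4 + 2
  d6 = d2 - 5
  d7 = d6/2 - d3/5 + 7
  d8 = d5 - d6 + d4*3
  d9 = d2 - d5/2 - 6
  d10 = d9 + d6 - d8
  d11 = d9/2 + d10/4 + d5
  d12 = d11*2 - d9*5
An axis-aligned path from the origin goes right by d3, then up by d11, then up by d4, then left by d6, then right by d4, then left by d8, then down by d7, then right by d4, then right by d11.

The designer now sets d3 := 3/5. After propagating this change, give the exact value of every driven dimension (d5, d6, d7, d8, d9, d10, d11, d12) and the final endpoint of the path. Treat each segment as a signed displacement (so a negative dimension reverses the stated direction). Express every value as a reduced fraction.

Apply edit: d3 := 3/5
  d5 = 5 - d4 + 2 = 34/5
  d6 = d2 - 5 = -16/5
  d7 = d6/2 - d3/5 + 7 = 132/25
  d8 = d5 - d6 + d4*3 = 53/5
  d9 = d2 - d5/2 - 6 = -38/5
  d10 = d9 + d6 - d8 = -107/5
  d11 = d9/2 + d10/4 + d5 = -47/20
  d12 = d11*2 - d9*5 = 333/10
Walk from origin (0, 0):
  seg 1: right by d3 = 3/5 → (3/5, 0)
  seg 2: up by d11 = -47/20 → (3/5, -47/20)
  seg 3: up by d4 = 1/5 → (3/5, -43/20)
  seg 4: left by d6 = -16/5 → (19/5, -43/20)
  seg 5: right by d4 = 1/5 → (4, -43/20)
  seg 6: left by d8 = 53/5 → (-33/5, -43/20)
  seg 7: down by d7 = 132/25 → (-33/5, -743/100)
  seg 8: right by d4 = 1/5 → (-32/5, -743/100)
  seg 9: right by d11 = -47/20 → (-35/4, -743/100)

d5 = 34/5
d6 = -16/5
d7 = 132/25
d8 = 53/5
d9 = -38/5
d10 = -107/5
d11 = -47/20
d12 = 333/10
endpoint = (-35/4, -743/100)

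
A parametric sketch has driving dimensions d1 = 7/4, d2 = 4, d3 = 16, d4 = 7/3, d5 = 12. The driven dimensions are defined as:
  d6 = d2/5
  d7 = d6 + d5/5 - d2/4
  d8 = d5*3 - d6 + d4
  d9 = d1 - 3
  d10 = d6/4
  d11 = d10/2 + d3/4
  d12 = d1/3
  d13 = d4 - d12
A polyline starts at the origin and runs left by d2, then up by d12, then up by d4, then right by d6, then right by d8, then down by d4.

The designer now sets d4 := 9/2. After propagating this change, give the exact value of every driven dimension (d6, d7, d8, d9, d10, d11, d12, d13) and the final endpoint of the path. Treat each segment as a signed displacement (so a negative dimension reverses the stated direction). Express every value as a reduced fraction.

d6 = 4/5
d7 = 11/5
d8 = 397/10
d9 = -5/4
d10 = 1/5
d11 = 41/10
d12 = 7/12
d13 = 47/12
endpoint = (73/2, 7/12)

Apply edit: d4 := 9/2
  d6 = d2/5 = 4/5
  d7 = d6 + d5/5 - d2/4 = 11/5
  d8 = d5*3 - d6 + d4 = 397/10
  d9 = d1 - 3 = -5/4
  d10 = d6/4 = 1/5
  d11 = d10/2 + d3/4 = 41/10
  d12 = d1/3 = 7/12
  d13 = d4 - d12 = 47/12
Walk from origin (0, 0):
  seg 1: left by d2 = 4 → (-4, 0)
  seg 2: up by d12 = 7/12 → (-4, 7/12)
  seg 3: up by d4 = 9/2 → (-4, 61/12)
  seg 4: right by d6 = 4/5 → (-16/5, 61/12)
  seg 5: right by d8 = 397/10 → (73/2, 61/12)
  seg 6: down by d4 = 9/2 → (73/2, 7/12)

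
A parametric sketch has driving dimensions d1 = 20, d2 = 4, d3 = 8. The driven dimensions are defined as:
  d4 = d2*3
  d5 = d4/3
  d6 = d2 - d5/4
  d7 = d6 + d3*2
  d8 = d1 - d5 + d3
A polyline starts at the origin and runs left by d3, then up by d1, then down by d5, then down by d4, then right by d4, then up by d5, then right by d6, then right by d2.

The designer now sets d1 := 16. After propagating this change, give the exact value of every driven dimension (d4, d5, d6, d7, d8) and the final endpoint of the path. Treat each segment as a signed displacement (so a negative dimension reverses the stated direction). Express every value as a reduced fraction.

d4 = 12
d5 = 4
d6 = 3
d7 = 19
d8 = 20
endpoint = (11, 4)

Apply edit: d1 := 16
  d4 = d2*3 = 12
  d5 = d4/3 = 4
  d6 = d2 - d5/4 = 3
  d7 = d6 + d3*2 = 19
  d8 = d1 - d5 + d3 = 20
Walk from origin (0, 0):
  seg 1: left by d3 = 8 → (-8, 0)
  seg 2: up by d1 = 16 → (-8, 16)
  seg 3: down by d5 = 4 → (-8, 12)
  seg 4: down by d4 = 12 → (-8, 0)
  seg 5: right by d4 = 12 → (4, 0)
  seg 6: up by d5 = 4 → (4, 4)
  seg 7: right by d6 = 3 → (7, 4)
  seg 8: right by d2 = 4 → (11, 4)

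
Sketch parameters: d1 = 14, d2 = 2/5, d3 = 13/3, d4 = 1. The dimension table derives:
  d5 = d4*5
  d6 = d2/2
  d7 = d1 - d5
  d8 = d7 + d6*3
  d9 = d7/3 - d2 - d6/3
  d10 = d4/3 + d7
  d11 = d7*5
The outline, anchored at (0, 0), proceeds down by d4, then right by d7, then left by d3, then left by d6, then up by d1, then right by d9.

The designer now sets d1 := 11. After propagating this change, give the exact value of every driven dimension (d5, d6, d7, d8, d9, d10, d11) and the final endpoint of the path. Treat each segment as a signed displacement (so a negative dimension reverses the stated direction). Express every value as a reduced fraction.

d5 = 5
d6 = 1/5
d7 = 6
d8 = 33/5
d9 = 23/15
d10 = 19/3
d11 = 30
endpoint = (3, 10)

Apply edit: d1 := 11
  d5 = d4*5 = 5
  d6 = d2/2 = 1/5
  d7 = d1 - d5 = 6
  d8 = d7 + d6*3 = 33/5
  d9 = d7/3 - d2 - d6/3 = 23/15
  d10 = d4/3 + d7 = 19/3
  d11 = d7*5 = 30
Walk from origin (0, 0):
  seg 1: down by d4 = 1 → (0, -1)
  seg 2: right by d7 = 6 → (6, -1)
  seg 3: left by d3 = 13/3 → (5/3, -1)
  seg 4: left by d6 = 1/5 → (22/15, -1)
  seg 5: up by d1 = 11 → (22/15, 10)
  seg 6: right by d9 = 23/15 → (3, 10)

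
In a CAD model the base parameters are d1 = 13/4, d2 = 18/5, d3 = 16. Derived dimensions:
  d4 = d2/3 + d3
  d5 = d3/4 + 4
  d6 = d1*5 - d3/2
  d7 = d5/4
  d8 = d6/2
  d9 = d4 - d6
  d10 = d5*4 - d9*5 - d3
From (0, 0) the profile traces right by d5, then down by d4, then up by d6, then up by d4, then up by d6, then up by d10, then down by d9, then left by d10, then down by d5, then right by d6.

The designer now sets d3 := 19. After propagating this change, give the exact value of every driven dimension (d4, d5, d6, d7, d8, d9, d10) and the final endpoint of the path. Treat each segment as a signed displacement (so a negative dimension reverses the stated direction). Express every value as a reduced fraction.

d4 = 101/5
d5 = 35/4
d6 = 27/4
d7 = 35/16
d8 = 27/8
d9 = 269/20
d10 = -205/4
endpoint = (267/4, -1199/20)

Apply edit: d3 := 19
  d4 = d2/3 + d3 = 101/5
  d5 = d3/4 + 4 = 35/4
  d6 = d1*5 - d3/2 = 27/4
  d7 = d5/4 = 35/16
  d8 = d6/2 = 27/8
  d9 = d4 - d6 = 269/20
  d10 = d5*4 - d9*5 - d3 = -205/4
Walk from origin (0, 0):
  seg 1: right by d5 = 35/4 → (35/4, 0)
  seg 2: down by d4 = 101/5 → (35/4, -101/5)
  seg 3: up by d6 = 27/4 → (35/4, -269/20)
  seg 4: up by d4 = 101/5 → (35/4, 27/4)
  seg 5: up by d6 = 27/4 → (35/4, 27/2)
  seg 6: up by d10 = -205/4 → (35/4, -151/4)
  seg 7: down by d9 = 269/20 → (35/4, -256/5)
  seg 8: left by d10 = -205/4 → (60, -256/5)
  seg 9: down by d5 = 35/4 → (60, -1199/20)
  seg 10: right by d6 = 27/4 → (267/4, -1199/20)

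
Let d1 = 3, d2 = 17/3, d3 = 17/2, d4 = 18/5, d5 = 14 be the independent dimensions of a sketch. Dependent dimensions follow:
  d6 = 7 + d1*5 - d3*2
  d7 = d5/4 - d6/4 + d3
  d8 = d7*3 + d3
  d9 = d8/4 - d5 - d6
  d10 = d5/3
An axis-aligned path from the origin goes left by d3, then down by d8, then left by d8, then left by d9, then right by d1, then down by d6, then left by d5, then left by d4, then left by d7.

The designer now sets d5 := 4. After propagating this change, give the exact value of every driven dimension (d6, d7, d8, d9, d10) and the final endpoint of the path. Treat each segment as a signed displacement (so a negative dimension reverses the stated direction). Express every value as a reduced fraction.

d6 = 5
d7 = 33/4
d8 = 133/4
d9 = -11/16
d10 = 4/3
endpoint = (-4313/80, -153/4)

Apply edit: d5 := 4
  d6 = 7 + d1*5 - d3*2 = 5
  d7 = d5/4 - d6/4 + d3 = 33/4
  d8 = d7*3 + d3 = 133/4
  d9 = d8/4 - d5 - d6 = -11/16
  d10 = d5/3 = 4/3
Walk from origin (0, 0):
  seg 1: left by d3 = 17/2 → (-17/2, 0)
  seg 2: down by d8 = 133/4 → (-17/2, -133/4)
  seg 3: left by d8 = 133/4 → (-167/4, -133/4)
  seg 4: left by d9 = -11/16 → (-657/16, -133/4)
  seg 5: right by d1 = 3 → (-609/16, -133/4)
  seg 6: down by d6 = 5 → (-609/16, -153/4)
  seg 7: left by d5 = 4 → (-673/16, -153/4)
  seg 8: left by d4 = 18/5 → (-3653/80, -153/4)
  seg 9: left by d7 = 33/4 → (-4313/80, -153/4)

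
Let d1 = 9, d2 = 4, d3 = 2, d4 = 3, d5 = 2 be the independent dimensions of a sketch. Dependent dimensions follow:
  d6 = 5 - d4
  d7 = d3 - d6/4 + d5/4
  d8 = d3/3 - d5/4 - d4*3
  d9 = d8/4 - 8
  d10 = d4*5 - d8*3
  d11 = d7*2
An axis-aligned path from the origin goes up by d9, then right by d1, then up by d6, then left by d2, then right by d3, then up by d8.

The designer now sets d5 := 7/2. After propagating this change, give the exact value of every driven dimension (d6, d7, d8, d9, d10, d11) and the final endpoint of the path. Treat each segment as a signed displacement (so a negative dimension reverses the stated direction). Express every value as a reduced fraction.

Apply edit: d5 := 7/2
  d6 = 5 - d4 = 2
  d7 = d3 - d6/4 + d5/4 = 19/8
  d8 = d3/3 - d5/4 - d4*3 = -221/24
  d9 = d8/4 - 8 = -989/96
  d10 = d4*5 - d8*3 = 341/8
  d11 = d7*2 = 19/4
Walk from origin (0, 0):
  seg 1: up by d9 = -989/96 → (0, -989/96)
  seg 2: right by d1 = 9 → (9, -989/96)
  seg 3: up by d6 = 2 → (9, -797/96)
  seg 4: left by d2 = 4 → (5, -797/96)
  seg 5: right by d3 = 2 → (7, -797/96)
  seg 6: up by d8 = -221/24 → (7, -1681/96)

d6 = 2
d7 = 19/8
d8 = -221/24
d9 = -989/96
d10 = 341/8
d11 = 19/4
endpoint = (7, -1681/96)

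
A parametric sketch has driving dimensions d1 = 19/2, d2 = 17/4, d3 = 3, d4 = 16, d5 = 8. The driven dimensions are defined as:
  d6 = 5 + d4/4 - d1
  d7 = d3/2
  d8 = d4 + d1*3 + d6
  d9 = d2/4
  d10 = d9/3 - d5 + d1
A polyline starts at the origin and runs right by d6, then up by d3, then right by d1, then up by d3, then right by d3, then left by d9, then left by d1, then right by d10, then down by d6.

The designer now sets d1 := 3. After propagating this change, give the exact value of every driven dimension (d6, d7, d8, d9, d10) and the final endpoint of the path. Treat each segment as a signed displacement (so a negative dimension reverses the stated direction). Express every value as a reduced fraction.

Apply edit: d1 := 3
  d6 = 5 + d4/4 - d1 = 6
  d7 = d3/2 = 3/2
  d8 = d4 + d1*3 + d6 = 31
  d9 = d2/4 = 17/16
  d10 = d9/3 - d5 + d1 = -223/48
Walk from origin (0, 0):
  seg 1: right by d6 = 6 → (6, 0)
  seg 2: up by d3 = 3 → (6, 3)
  seg 3: right by d1 = 3 → (9, 3)
  seg 4: up by d3 = 3 → (9, 6)
  seg 5: right by d3 = 3 → (12, 6)
  seg 6: left by d9 = 17/16 → (175/16, 6)
  seg 7: left by d1 = 3 → (127/16, 6)
  seg 8: right by d10 = -223/48 → (79/24, 6)
  seg 9: down by d6 = 6 → (79/24, 0)

d6 = 6
d7 = 3/2
d8 = 31
d9 = 17/16
d10 = -223/48
endpoint = (79/24, 0)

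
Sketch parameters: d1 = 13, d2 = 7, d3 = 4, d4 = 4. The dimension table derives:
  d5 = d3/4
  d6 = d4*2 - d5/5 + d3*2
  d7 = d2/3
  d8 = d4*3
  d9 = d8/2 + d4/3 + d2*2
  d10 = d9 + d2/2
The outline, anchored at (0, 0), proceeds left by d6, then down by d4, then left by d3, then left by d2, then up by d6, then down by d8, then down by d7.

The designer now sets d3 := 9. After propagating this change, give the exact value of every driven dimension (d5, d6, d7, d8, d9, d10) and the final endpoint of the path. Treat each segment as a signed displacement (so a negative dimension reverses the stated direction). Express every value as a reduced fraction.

Apply edit: d3 := 9
  d5 = d3/4 = 9/4
  d6 = d4*2 - d5/5 + d3*2 = 511/20
  d7 = d2/3 = 7/3
  d8 = d4*3 = 12
  d9 = d8/2 + d4/3 + d2*2 = 64/3
  d10 = d9 + d2/2 = 149/6
Walk from origin (0, 0):
  seg 1: left by d6 = 511/20 → (-511/20, 0)
  seg 2: down by d4 = 4 → (-511/20, -4)
  seg 3: left by d3 = 9 → (-691/20, -4)
  seg 4: left by d2 = 7 → (-831/20, -4)
  seg 5: up by d6 = 511/20 → (-831/20, 431/20)
  seg 6: down by d8 = 12 → (-831/20, 191/20)
  seg 7: down by d7 = 7/3 → (-831/20, 433/60)

d5 = 9/4
d6 = 511/20
d7 = 7/3
d8 = 12
d9 = 64/3
d10 = 149/6
endpoint = (-831/20, 433/60)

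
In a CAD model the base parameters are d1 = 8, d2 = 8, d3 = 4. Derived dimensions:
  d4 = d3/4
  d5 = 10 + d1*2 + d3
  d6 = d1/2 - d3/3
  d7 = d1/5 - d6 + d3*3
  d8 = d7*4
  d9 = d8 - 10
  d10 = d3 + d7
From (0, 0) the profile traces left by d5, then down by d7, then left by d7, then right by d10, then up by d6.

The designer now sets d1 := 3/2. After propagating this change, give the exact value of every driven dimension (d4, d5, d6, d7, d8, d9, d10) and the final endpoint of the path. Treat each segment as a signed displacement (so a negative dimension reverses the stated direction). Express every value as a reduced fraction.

d4 = 1
d5 = 17
d6 = -7/12
d7 = 773/60
d8 = 773/15
d9 = 623/15
d10 = 1013/60
endpoint = (-13, -202/15)

Apply edit: d1 := 3/2
  d4 = d3/4 = 1
  d5 = 10 + d1*2 + d3 = 17
  d6 = d1/2 - d3/3 = -7/12
  d7 = d1/5 - d6 + d3*3 = 773/60
  d8 = d7*4 = 773/15
  d9 = d8 - 10 = 623/15
  d10 = d3 + d7 = 1013/60
Walk from origin (0, 0):
  seg 1: left by d5 = 17 → (-17, 0)
  seg 2: down by d7 = 773/60 → (-17, -773/60)
  seg 3: left by d7 = 773/60 → (-1793/60, -773/60)
  seg 4: right by d10 = 1013/60 → (-13, -773/60)
  seg 5: up by d6 = -7/12 → (-13, -202/15)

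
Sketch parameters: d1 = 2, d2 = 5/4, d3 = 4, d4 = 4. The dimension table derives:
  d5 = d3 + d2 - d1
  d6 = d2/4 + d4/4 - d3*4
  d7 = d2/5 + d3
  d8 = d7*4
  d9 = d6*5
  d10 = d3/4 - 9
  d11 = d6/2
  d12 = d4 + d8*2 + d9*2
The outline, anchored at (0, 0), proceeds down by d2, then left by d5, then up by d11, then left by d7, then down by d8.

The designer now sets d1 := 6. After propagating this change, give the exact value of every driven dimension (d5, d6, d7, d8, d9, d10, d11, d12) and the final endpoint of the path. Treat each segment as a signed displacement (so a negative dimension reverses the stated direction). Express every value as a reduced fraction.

d5 = -3/4
d6 = -235/16
d7 = 17/4
d8 = 17
d9 = -1175/16
d10 = -8
d11 = -235/32
d12 = -871/8
endpoint = (-7/2, -819/32)

Apply edit: d1 := 6
  d5 = d3 + d2 - d1 = -3/4
  d6 = d2/4 + d4/4 - d3*4 = -235/16
  d7 = d2/5 + d3 = 17/4
  d8 = d7*4 = 17
  d9 = d6*5 = -1175/16
  d10 = d3/4 - 9 = -8
  d11 = d6/2 = -235/32
  d12 = d4 + d8*2 + d9*2 = -871/8
Walk from origin (0, 0):
  seg 1: down by d2 = 5/4 → (0, -5/4)
  seg 2: left by d5 = -3/4 → (3/4, -5/4)
  seg 3: up by d11 = -235/32 → (3/4, -275/32)
  seg 4: left by d7 = 17/4 → (-7/2, -275/32)
  seg 5: down by d8 = 17 → (-7/2, -819/32)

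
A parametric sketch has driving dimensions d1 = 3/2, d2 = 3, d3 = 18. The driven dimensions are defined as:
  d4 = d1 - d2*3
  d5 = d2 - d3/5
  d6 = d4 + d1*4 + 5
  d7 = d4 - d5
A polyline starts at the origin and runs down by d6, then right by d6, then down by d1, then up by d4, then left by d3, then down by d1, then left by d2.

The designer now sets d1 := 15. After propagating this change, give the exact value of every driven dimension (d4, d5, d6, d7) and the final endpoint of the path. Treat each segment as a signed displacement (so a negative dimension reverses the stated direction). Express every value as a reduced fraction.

d4 = 6
d5 = -3/5
d6 = 71
d7 = 33/5
endpoint = (50, -95)

Apply edit: d1 := 15
  d4 = d1 - d2*3 = 6
  d5 = d2 - d3/5 = -3/5
  d6 = d4 + d1*4 + 5 = 71
  d7 = d4 - d5 = 33/5
Walk from origin (0, 0):
  seg 1: down by d6 = 71 → (0, -71)
  seg 2: right by d6 = 71 → (71, -71)
  seg 3: down by d1 = 15 → (71, -86)
  seg 4: up by d4 = 6 → (71, -80)
  seg 5: left by d3 = 18 → (53, -80)
  seg 6: down by d1 = 15 → (53, -95)
  seg 7: left by d2 = 3 → (50, -95)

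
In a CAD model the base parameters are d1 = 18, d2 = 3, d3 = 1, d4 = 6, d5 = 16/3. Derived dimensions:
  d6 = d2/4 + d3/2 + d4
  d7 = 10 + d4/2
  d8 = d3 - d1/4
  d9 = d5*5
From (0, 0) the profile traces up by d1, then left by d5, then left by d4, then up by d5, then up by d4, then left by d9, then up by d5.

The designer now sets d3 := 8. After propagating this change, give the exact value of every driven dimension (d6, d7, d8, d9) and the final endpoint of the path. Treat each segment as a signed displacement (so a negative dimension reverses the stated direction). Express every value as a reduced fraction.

Apply edit: d3 := 8
  d6 = d2/4 + d3/2 + d4 = 43/4
  d7 = 10 + d4/2 = 13
  d8 = d3 - d1/4 = 7/2
  d9 = d5*5 = 80/3
Walk from origin (0, 0):
  seg 1: up by d1 = 18 → (0, 18)
  seg 2: left by d5 = 16/3 → (-16/3, 18)
  seg 3: left by d4 = 6 → (-34/3, 18)
  seg 4: up by d5 = 16/3 → (-34/3, 70/3)
  seg 5: up by d4 = 6 → (-34/3, 88/3)
  seg 6: left by d9 = 80/3 → (-38, 88/3)
  seg 7: up by d5 = 16/3 → (-38, 104/3)

d6 = 43/4
d7 = 13
d8 = 7/2
d9 = 80/3
endpoint = (-38, 104/3)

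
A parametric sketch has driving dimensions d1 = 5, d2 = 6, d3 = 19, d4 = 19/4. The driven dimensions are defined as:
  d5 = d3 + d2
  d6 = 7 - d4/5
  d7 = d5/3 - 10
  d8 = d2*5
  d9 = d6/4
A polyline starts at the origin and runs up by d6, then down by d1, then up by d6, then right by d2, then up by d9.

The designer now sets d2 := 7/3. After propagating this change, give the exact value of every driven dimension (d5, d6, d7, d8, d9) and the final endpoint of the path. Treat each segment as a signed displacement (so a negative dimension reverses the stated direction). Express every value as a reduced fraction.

Apply edit: d2 := 7/3
  d5 = d3 + d2 = 64/3
  d6 = 7 - d4/5 = 121/20
  d7 = d5/3 - 10 = -26/9
  d8 = d2*5 = 35/3
  d9 = d6/4 = 121/80
Walk from origin (0, 0):
  seg 1: up by d6 = 121/20 → (0, 121/20)
  seg 2: down by d1 = 5 → (0, 21/20)
  seg 3: up by d6 = 121/20 → (0, 71/10)
  seg 4: right by d2 = 7/3 → (7/3, 71/10)
  seg 5: up by d9 = 121/80 → (7/3, 689/80)

d5 = 64/3
d6 = 121/20
d7 = -26/9
d8 = 35/3
d9 = 121/80
endpoint = (7/3, 689/80)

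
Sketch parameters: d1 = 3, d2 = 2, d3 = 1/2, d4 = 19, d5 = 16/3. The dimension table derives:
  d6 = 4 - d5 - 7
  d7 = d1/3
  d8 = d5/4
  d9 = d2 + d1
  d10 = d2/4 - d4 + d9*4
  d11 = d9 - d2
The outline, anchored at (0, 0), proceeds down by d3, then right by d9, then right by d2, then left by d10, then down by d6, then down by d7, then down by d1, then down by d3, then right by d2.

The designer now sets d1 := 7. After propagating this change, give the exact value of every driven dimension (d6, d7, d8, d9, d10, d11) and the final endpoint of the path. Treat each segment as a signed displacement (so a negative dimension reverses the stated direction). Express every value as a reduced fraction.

Apply edit: d1 := 7
  d6 = 4 - d5 - 7 = -25/3
  d7 = d1/3 = 7/3
  d8 = d5/4 = 4/3
  d9 = d2 + d1 = 9
  d10 = d2/4 - d4 + d9*4 = 35/2
  d11 = d9 - d2 = 7
Walk from origin (0, 0):
  seg 1: down by d3 = 1/2 → (0, -1/2)
  seg 2: right by d9 = 9 → (9, -1/2)
  seg 3: right by d2 = 2 → (11, -1/2)
  seg 4: left by d10 = 35/2 → (-13/2, -1/2)
  seg 5: down by d6 = -25/3 → (-13/2, 47/6)
  seg 6: down by d7 = 7/3 → (-13/2, 11/2)
  seg 7: down by d1 = 7 → (-13/2, -3/2)
  seg 8: down by d3 = 1/2 → (-13/2, -2)
  seg 9: right by d2 = 2 → (-9/2, -2)

d6 = -25/3
d7 = 7/3
d8 = 4/3
d9 = 9
d10 = 35/2
d11 = 7
endpoint = (-9/2, -2)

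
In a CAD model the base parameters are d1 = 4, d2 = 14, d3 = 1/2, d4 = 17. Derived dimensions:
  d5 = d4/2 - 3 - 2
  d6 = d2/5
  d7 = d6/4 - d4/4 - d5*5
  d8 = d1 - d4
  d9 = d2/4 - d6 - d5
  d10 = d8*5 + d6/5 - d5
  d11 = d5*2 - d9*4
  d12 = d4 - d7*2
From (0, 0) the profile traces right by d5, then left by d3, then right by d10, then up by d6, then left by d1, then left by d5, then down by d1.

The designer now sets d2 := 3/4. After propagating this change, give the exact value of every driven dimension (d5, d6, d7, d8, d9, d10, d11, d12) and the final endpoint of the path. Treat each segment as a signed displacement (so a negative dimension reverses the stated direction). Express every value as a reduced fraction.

d5 = 7/2
d6 = 3/20
d7 = -1737/80
d8 = -13
d9 = -277/80
d10 = -6847/100
d11 = 417/20
d12 = 2417/40
endpoint = (-7297/100, -77/20)

Apply edit: d2 := 3/4
  d5 = d4/2 - 3 - 2 = 7/2
  d6 = d2/5 = 3/20
  d7 = d6/4 - d4/4 - d5*5 = -1737/80
  d8 = d1 - d4 = -13
  d9 = d2/4 - d6 - d5 = -277/80
  d10 = d8*5 + d6/5 - d5 = -6847/100
  d11 = d5*2 - d9*4 = 417/20
  d12 = d4 - d7*2 = 2417/40
Walk from origin (0, 0):
  seg 1: right by d5 = 7/2 → (7/2, 0)
  seg 2: left by d3 = 1/2 → (3, 0)
  seg 3: right by d10 = -6847/100 → (-6547/100, 0)
  seg 4: up by d6 = 3/20 → (-6547/100, 3/20)
  seg 5: left by d1 = 4 → (-6947/100, 3/20)
  seg 6: left by d5 = 7/2 → (-7297/100, 3/20)
  seg 7: down by d1 = 4 → (-7297/100, -77/20)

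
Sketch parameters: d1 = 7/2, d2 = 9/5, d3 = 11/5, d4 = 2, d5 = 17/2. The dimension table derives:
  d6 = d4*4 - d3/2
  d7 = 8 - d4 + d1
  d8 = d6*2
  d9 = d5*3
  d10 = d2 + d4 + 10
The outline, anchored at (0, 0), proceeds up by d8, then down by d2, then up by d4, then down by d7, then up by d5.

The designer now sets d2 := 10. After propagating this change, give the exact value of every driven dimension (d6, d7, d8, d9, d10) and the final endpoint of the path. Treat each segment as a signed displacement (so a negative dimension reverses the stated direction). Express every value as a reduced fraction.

Apply edit: d2 := 10
  d6 = d4*4 - d3/2 = 69/10
  d7 = 8 - d4 + d1 = 19/2
  d8 = d6*2 = 69/5
  d9 = d5*3 = 51/2
  d10 = d2 + d4 + 10 = 22
Walk from origin (0, 0):
  seg 1: up by d8 = 69/5 → (0, 69/5)
  seg 2: down by d2 = 10 → (0, 19/5)
  seg 3: up by d4 = 2 → (0, 29/5)
  seg 4: down by d7 = 19/2 → (0, -37/10)
  seg 5: up by d5 = 17/2 → (0, 24/5)

d6 = 69/10
d7 = 19/2
d8 = 69/5
d9 = 51/2
d10 = 22
endpoint = (0, 24/5)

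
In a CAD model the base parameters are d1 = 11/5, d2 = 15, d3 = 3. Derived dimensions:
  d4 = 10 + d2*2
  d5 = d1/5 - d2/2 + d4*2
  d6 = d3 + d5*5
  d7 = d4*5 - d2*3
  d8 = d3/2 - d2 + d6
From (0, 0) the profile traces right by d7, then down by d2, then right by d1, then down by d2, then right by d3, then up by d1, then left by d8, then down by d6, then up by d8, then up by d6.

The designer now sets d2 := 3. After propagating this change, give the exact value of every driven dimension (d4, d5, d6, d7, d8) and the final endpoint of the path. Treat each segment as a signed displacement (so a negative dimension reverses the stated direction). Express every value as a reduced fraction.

d4 = 16
d5 = 1547/50
d6 = 1577/10
d7 = 71
d8 = 781/5
endpoint = (-80, 762/5)

Apply edit: d2 := 3
  d4 = 10 + d2*2 = 16
  d5 = d1/5 - d2/2 + d4*2 = 1547/50
  d6 = d3 + d5*5 = 1577/10
  d7 = d4*5 - d2*3 = 71
  d8 = d3/2 - d2 + d6 = 781/5
Walk from origin (0, 0):
  seg 1: right by d7 = 71 → (71, 0)
  seg 2: down by d2 = 3 → (71, -3)
  seg 3: right by d1 = 11/5 → (366/5, -3)
  seg 4: down by d2 = 3 → (366/5, -6)
  seg 5: right by d3 = 3 → (381/5, -6)
  seg 6: up by d1 = 11/5 → (381/5, -19/5)
  seg 7: left by d8 = 781/5 → (-80, -19/5)
  seg 8: down by d6 = 1577/10 → (-80, -323/2)
  seg 9: up by d8 = 781/5 → (-80, -53/10)
  seg 10: up by d6 = 1577/10 → (-80, 762/5)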